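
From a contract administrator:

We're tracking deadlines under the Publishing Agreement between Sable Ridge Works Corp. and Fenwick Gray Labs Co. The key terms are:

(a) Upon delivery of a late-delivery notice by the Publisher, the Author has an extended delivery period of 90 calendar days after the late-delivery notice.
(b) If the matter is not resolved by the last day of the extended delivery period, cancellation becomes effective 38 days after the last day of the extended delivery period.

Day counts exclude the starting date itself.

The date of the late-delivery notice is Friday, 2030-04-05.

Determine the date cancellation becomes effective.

The last day of the extended delivery period: 2030-04-05 + 90 days = 2030-07-04.
The date cancellation becomes effective: 38 calendar days after 2030-07-04 is 2030-08-11.

2030-08-11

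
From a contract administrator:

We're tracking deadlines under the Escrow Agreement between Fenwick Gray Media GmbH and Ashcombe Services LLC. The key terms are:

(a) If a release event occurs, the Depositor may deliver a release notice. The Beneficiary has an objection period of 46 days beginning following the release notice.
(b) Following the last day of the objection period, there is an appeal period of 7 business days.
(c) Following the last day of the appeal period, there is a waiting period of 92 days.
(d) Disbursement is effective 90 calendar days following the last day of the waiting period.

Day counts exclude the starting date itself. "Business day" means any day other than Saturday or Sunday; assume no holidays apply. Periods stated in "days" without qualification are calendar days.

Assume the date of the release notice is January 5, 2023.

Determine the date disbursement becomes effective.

The last day of the objection period: 46 calendar days after January 5, 2023 is February 20, 2023.
From Monday, February 20, 2023, 7 business days (Feb 21, Feb 22, Feb 23, Feb 24, Feb 27, Feb 28, Mar 1, skipping weekends) brings us to Wednesday, March 1, 2023, which is the last day of the appeal period.
The last day of the waiting period: March 1, 2023 + 92 days = June 1, 2023.
The date disbursement becomes effective: 90 calendar days after June 1, 2023 is August 30, 2023.

August 30, 2023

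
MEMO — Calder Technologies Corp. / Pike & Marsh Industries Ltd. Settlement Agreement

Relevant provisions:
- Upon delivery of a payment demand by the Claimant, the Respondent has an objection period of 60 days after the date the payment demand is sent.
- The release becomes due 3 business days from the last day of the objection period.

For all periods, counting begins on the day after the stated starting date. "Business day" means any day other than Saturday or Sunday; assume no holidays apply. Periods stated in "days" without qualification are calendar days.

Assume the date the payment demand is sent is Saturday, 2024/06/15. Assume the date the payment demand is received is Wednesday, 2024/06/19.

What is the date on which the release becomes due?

2024/08/19

The last day of the objection period: 60 calendar days after 2024/06/15 is 2024/08/14.
The date on which the release becomes due: 3 business days after Wednesday, 2024/08/14, skipping weekends — Aug 15, Aug 16, Aug 19 — lands on Monday, 2024/08/19.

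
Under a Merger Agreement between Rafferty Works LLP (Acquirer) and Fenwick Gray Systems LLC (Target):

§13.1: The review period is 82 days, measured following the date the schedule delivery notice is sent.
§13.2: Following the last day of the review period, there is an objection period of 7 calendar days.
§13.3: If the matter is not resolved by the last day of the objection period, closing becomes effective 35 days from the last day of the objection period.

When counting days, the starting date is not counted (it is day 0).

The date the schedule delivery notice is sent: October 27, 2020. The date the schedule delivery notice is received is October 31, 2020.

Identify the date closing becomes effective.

February 28, 2021

Adding 82 calendar days to October 27, 2020 gives January 17, 2021, which is the last day of the review period.
The last day of the objection period: 7 calendar days after January 17, 2021 is January 24, 2021.
The date closing becomes effective: 35 calendar days after January 24, 2021 is February 28, 2021.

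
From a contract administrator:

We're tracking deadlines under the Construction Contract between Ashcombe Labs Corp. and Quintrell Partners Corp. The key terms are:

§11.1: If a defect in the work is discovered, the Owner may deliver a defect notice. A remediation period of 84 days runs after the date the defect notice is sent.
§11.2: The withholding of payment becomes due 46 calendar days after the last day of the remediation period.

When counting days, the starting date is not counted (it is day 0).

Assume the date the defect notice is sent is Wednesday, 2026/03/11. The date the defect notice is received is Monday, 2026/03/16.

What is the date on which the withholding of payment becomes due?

Adding 84 calendar days to 2026/03/11 gives 2026/06/03, which is the last day of the remediation period.
The date on which the withholding of payment becomes due: 2026/06/03 + 46 days = 2026/07/19.

2026/07/19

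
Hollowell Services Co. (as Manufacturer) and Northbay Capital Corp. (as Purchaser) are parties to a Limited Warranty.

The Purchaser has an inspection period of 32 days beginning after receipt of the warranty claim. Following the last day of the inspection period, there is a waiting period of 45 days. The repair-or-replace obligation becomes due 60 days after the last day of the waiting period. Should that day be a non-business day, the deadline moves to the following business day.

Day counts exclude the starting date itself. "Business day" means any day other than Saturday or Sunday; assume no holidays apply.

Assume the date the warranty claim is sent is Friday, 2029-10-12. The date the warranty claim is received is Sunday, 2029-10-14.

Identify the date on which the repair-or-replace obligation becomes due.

2030-02-28

Adding 32 calendar days to 2029-10-14 gives 2029-11-15, which is the last day of the inspection period.
Adding 45 calendar days to 2029-11-15 gives 2029-12-30, which is the last day of the waiting period.
The date on which the repair-or-replace obligation becomes due: 60 calendar days after 2029-12-30 is 2030-02-28. 2030-02-28 is a Thursday, so no roll-forward applies.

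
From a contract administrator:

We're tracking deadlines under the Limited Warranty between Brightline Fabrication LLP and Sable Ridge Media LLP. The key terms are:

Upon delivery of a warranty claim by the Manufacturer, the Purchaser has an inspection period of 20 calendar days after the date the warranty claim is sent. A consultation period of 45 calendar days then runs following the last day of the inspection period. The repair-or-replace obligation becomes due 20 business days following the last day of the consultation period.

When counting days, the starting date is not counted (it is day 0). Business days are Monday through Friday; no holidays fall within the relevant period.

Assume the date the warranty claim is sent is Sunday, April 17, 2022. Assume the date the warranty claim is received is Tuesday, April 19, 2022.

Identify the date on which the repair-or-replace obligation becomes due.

Adding 20 calendar days to April 17, 2022 gives May 7, 2022, which is the last day of the inspection period.
The last day of the consultation period: 45 calendar days after May 7, 2022 is June 21, 2022.
The date on which the repair-or-replace obligation becomes due: counting 20 business days from Tuesday, June 21, 2022 (Jun 22, Jun 23, Jun 24, Jun 27, …, Jul 15, Jul 18, Jul 19, skipping weekends) reaches Tuesday, July 19, 2022.

July 19, 2022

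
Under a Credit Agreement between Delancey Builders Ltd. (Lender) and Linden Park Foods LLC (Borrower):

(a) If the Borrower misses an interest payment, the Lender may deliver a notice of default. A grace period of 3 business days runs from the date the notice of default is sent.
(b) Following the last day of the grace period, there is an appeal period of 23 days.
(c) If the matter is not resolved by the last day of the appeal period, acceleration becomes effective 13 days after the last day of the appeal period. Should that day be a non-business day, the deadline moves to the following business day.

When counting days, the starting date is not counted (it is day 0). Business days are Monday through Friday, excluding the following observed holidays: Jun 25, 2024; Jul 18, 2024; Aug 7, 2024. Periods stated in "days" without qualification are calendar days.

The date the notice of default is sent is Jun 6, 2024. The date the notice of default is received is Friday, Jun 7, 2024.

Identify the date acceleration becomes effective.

Jul 17, 2024

The last day of the grace period: 3 business days after Thursday, Jun 6, 2024, skipping weekends — Jun 7, Jun 10, Jun 11 — lands on Tuesday, Jun 11, 2024.
The last day of the appeal period: Jun 11, 2024 + 23 days = Jul 4, 2024.
The date acceleration becomes effective: Jul 4, 2024 + 13 days = Jul 17, 2024. Jul 17, 2024 is a Wednesday and is not a listed holiday, so no roll-forward applies.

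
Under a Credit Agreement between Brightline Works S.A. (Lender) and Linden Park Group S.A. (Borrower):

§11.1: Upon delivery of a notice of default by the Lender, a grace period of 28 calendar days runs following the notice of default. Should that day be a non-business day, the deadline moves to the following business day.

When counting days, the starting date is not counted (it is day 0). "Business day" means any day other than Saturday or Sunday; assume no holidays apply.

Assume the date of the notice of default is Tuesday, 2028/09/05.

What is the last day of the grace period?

The last day of the grace period: 2028/09/05 + 28 days = 2028/10/03. 2028/10/03 is a Tuesday, so no roll-forward applies.

2028/10/03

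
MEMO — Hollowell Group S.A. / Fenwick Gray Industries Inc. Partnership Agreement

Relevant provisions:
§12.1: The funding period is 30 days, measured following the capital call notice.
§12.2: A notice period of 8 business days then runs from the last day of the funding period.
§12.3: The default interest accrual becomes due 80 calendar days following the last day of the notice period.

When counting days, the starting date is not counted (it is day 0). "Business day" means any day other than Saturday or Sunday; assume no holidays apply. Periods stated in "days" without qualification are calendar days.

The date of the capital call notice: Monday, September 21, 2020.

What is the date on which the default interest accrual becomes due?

The last day of the funding period: 30 calendar days after September 21, 2020 is October 21, 2020.
The last day of the notice period: 8 business days after Wednesday, October 21, 2020, skipping weekends — Oct 22, Oct 23, Oct 26, Oct 27, Oct 28, Oct 29, Oct 30, Nov 2 — lands on Monday, November 2, 2020.
The date on which the default interest accrual becomes due: November 2, 2020 + 80 days = January 21, 2021.

January 21, 2021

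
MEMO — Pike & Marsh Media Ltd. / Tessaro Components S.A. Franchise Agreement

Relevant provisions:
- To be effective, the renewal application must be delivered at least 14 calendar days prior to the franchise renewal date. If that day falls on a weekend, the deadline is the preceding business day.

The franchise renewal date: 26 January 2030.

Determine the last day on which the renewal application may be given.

11 January 2030

Counting back 14 calendar days from 26 January 2030 gives 12 January 2030. That is a Saturday, so the deadline moves back to Friday, 11 January 2030.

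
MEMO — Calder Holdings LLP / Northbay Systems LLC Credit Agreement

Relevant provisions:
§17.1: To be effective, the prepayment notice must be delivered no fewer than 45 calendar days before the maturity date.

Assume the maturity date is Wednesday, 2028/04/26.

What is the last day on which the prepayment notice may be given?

Counting back 45 calendar days from 2028/04/26 gives 2028/03/12.

2028/03/12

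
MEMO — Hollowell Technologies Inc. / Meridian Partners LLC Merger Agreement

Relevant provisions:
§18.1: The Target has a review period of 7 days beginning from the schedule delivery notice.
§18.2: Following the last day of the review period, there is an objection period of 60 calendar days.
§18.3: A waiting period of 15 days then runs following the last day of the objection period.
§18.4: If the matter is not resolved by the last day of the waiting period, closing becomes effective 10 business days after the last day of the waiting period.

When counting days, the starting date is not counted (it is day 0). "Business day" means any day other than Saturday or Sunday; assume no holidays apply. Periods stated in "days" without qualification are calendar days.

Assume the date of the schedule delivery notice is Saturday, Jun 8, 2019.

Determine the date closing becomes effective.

Sep 12, 2019

Adding 7 calendar days to Jun 8, 2019 gives Jun 15, 2019, which is the last day of the review period.
Adding 60 calendar days to Jun 15, 2019 gives Aug 14, 2019, which is the last day of the objection period.
Adding 15 calendar days to Aug 14, 2019 gives Aug 29, 2019, which is the last day of the waiting period.
The date closing becomes effective: counting 10 business days from Thursday, Aug 29, 2019 (Aug 30, Sep 2, Sep 3, Sep 4, Sep 5, Sep 6, Sep 9, Sep 10, Sep 11, Sep 12, skipping weekends) reaches Thursday, Sep 12, 2019.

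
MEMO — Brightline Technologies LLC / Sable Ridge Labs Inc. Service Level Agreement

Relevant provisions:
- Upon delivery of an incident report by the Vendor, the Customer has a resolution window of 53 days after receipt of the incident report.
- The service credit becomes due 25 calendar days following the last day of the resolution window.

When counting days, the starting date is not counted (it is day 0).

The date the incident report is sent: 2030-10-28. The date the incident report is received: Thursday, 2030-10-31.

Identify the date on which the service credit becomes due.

2031-01-17

Adding 53 calendar days to 2030-10-31 gives 2030-12-23, which is the last day of the resolution window.
The date on which the service credit becomes due: 25 calendar days after 2030-12-23 is 2031-01-17.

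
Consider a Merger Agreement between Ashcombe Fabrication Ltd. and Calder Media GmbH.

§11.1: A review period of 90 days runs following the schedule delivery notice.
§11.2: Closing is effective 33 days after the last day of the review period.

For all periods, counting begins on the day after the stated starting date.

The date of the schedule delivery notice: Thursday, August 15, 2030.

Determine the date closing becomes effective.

December 16, 2030

The last day of the review period: 90 calendar days after August 15, 2030 is November 13, 2030.
The date closing becomes effective: 33 calendar days after November 13, 2030 is December 16, 2030.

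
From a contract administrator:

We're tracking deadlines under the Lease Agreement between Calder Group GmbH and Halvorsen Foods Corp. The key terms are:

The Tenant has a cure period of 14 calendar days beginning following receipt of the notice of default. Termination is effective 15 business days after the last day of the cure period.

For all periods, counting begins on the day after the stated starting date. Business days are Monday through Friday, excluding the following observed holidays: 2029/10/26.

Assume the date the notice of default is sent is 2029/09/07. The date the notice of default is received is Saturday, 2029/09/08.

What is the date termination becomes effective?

Adding 14 calendar days to 2029/09/08 gives 2029/09/22, which is the last day of the cure period.
The date termination becomes effective: counting 15 business days from Saturday, 2029/09/22 (Sep 24, Sep 25, Sep 26, Sep 27, …, Oct 10, Oct 11, Oct 12, skipping weekends) reaches Friday, 2029/10/12.

2029/10/12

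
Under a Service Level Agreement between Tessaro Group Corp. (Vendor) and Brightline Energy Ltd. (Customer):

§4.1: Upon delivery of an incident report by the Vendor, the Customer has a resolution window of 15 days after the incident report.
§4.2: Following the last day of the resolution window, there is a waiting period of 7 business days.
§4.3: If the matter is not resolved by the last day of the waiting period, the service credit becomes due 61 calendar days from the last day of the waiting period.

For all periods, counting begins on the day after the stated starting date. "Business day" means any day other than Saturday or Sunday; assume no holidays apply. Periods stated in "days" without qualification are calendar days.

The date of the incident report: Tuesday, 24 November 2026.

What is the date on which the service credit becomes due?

The last day of the resolution window: 15 calendar days after 24 November 2026 is 9 December 2026.
The last day of the waiting period: counting 7 business days from Wednesday, 9 December 2026 (Dec 10, Dec 11, Dec 14, Dec 15, Dec 16, Dec 17, Dec 18, skipping weekends) reaches Friday, 18 December 2026.
Adding 61 calendar days to 18 December 2026 gives 17 February 2027, which is the date on which the service credit becomes due.

17 February 2027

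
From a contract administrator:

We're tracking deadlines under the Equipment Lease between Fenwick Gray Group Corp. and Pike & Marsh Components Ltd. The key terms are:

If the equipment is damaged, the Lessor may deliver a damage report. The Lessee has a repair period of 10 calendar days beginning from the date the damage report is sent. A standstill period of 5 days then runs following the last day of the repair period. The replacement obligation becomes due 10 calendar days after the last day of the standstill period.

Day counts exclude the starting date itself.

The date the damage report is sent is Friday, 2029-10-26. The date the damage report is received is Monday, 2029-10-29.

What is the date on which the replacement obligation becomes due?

2029-11-20

Adding 10 calendar days to 2029-10-26 gives 2029-11-05, which is the last day of the repair period.
The last day of the standstill period: 2029-11-05 + 5 days = 2029-11-10.
The date on which the replacement obligation becomes due: 10 calendar days after 2029-11-10 is 2029-11-20.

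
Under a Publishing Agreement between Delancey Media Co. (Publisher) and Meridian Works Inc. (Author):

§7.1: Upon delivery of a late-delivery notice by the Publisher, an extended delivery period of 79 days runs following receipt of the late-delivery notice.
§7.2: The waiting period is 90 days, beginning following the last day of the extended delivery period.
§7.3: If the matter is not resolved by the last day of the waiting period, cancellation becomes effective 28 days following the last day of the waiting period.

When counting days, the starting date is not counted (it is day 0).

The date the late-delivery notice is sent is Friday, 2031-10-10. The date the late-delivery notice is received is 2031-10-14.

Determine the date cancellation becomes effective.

The last day of the extended delivery period: 2031-10-14 + 79 days = 2032-01-01.
The last day of the waiting period: 2032-01-01 + 90 days = 2032-03-31.
The date cancellation becomes effective: 2032-03-31 + 28 days = 2032-04-28.

2032-04-28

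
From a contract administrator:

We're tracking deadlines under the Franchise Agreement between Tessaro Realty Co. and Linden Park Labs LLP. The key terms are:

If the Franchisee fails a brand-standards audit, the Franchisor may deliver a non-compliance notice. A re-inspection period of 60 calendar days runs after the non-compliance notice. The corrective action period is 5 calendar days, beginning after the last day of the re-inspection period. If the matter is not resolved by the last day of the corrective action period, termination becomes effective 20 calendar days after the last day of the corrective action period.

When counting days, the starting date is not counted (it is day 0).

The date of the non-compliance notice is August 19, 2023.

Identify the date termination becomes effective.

The last day of the re-inspection period: August 19, 2023 + 60 days = October 18, 2023.
The last day of the corrective action period: 5 calendar days after October 18, 2023 is October 23, 2023.
The date termination becomes effective: 20 calendar days after October 23, 2023 is November 12, 2023.

November 12, 2023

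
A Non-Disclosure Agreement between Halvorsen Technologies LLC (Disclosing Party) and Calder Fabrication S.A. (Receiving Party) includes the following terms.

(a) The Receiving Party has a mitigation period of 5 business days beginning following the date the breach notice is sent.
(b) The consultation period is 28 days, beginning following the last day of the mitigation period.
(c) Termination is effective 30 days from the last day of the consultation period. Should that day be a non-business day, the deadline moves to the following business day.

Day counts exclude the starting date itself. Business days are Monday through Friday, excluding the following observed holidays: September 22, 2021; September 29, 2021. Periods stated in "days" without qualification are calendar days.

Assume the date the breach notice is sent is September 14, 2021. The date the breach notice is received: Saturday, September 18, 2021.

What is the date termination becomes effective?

November 18, 2021

The last day of the mitigation period: 5 business days after Tuesday, September 14, 2021, skipping weekends — Sep 15, Sep 16, Sep 17, Sep 20, Sep 21 — lands on Tuesday, September 21, 2021.
The last day of the consultation period: September 21, 2021 + 28 days = October 19, 2021.
Adding 30 calendar days to October 19, 2021 gives November 18, 2021, which is the date termination becomes effective. November 18, 2021 is a Thursday and is not a listed holiday, so no roll-forward applies.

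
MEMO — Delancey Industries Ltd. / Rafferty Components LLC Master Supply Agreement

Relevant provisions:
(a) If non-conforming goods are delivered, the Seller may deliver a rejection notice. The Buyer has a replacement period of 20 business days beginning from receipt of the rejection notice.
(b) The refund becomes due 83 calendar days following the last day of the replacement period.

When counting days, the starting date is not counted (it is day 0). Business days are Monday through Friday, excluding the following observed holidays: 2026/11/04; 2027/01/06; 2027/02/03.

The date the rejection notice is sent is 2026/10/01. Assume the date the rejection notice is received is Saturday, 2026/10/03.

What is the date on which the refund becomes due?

The last day of the replacement period: 20 business days after Saturday, 2026/10/03, skipping weekends — Oct 5, Oct 6, Oct 7, Oct 8, …, Oct 28, Oct 29, Oct 30 — lands on Friday, 2026/10/30.
Adding 83 calendar days to 2026/10/30 gives 2027/01/21, which is the date on which the refund becomes due.

2027/01/21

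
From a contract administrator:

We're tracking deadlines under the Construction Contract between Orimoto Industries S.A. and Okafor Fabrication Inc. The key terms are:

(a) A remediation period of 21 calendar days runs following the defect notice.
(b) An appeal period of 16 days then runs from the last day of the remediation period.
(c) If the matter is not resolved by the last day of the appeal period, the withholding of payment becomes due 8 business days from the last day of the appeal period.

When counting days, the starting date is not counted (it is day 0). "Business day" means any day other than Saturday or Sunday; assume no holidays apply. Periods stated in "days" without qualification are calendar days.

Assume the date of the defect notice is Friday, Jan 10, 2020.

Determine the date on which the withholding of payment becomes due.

Feb 26, 2020

Adding 21 calendar days to Jan 10, 2020 gives Jan 31, 2020, which is the last day of the remediation period.
The last day of the appeal period: 16 calendar days after Jan 31, 2020 is Feb 16, 2020.
The date on which the withholding of payment becomes due: counting 8 business days from Sunday, Feb 16, 2020 (Feb 17, Feb 18, Feb 19, Feb 20, Feb 21, Feb 24, Feb 25, Feb 26, skipping weekends) reaches Wednesday, Feb 26, 2020.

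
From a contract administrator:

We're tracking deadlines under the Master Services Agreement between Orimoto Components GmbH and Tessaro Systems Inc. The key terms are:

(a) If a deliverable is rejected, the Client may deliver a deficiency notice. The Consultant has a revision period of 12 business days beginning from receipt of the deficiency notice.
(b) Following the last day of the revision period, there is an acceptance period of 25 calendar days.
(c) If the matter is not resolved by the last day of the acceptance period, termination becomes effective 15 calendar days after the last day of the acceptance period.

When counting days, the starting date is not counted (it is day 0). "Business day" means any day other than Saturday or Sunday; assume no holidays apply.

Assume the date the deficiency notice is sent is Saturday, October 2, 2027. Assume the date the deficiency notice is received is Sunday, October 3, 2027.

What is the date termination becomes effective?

From Sunday, October 3, 2027, 12 business days (Oct 4, Oct 5, Oct 6, Oct 7, …, Oct 15, Oct 18, Oct 19, skipping weekends) brings us to Tuesday, October 19, 2027, which is the last day of the revision period.
Adding 25 calendar days to October 19, 2027 gives November 13, 2027, which is the last day of the acceptance period.
The date termination becomes effective: November 13, 2027 + 15 days = November 28, 2027.

November 28, 2027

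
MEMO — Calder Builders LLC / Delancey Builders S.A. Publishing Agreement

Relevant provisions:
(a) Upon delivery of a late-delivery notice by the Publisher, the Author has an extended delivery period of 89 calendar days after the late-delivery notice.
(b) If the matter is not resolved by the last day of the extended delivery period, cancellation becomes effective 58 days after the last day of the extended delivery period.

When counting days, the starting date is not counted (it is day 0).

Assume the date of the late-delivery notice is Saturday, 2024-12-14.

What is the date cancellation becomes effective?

The last day of the extended delivery period: 2024-12-14 + 89 days = 2025-03-13.
Adding 58 calendar days to 2025-03-13 gives 2025-05-10, which is the date cancellation becomes effective.

2025-05-10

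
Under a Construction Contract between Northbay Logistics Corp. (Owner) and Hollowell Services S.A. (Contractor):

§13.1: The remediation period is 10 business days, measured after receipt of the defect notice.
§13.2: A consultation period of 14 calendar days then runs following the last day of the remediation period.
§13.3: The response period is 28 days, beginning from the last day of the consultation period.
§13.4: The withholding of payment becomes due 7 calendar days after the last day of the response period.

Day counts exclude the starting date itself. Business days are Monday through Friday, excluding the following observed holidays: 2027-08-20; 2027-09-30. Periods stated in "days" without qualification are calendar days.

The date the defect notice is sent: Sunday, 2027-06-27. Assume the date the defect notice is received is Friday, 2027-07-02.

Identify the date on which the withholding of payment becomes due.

2027-09-03

The last day of the remediation period: counting 10 business days from Friday, 2027-07-02 (Jul 5, Jul 6, Jul 7, Jul 8, Jul 9, Jul 12, Jul 13, Jul 14, Jul 15, Jul 16, skipping weekends) reaches Friday, 2027-07-16.
The last day of the consultation period: 2027-07-16 + 14 days = 2027-07-30.
The last day of the response period: 28 calendar days after 2027-07-30 is 2027-08-27.
Adding 7 calendar days to 2027-08-27 gives 2027-09-03, which is the date on which the withholding of payment becomes due.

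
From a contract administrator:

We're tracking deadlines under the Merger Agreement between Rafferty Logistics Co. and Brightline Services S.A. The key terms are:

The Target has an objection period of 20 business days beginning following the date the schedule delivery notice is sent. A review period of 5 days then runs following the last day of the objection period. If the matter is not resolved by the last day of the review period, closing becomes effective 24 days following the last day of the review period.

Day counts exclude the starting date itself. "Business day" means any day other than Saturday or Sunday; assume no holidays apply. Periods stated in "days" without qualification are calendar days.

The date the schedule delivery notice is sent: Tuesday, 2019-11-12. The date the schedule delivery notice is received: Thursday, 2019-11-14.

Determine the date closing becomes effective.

2020-01-08

From Tuesday, 2019-11-12, 20 business days (Nov 13, Nov 14, Nov 15, Nov 18, …, Dec 6, Dec 9, Dec 10, skipping weekends) brings us to Tuesday, 2019-12-10, which is the last day of the objection period.
The last day of the review period: 5 calendar days after 2019-12-10 is 2019-12-15.
Adding 24 calendar days to 2019-12-15 gives 2020-01-08, which is the date closing becomes effective.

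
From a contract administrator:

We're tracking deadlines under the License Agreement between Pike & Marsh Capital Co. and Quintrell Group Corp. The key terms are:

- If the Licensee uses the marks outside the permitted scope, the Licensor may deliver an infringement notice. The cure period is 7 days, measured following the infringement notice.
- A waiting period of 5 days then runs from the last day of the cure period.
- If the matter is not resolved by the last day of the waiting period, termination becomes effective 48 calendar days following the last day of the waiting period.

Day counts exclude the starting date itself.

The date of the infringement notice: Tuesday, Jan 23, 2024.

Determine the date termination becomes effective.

Mar 23, 2024

The last day of the cure period: Jan 23, 2024 + 7 days = Jan 30, 2024.
The last day of the waiting period: Jan 30, 2024 + 5 days = Feb 4, 2024.
The date termination becomes effective: Feb 4, 2024 + 48 days = Mar 23, 2024.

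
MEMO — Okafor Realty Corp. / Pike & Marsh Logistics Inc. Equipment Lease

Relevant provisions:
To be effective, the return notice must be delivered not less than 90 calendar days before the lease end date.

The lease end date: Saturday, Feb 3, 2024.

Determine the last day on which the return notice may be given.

Feb 3, 2024 minus 90 days is Nov 5, 2023.

Nov 5, 2023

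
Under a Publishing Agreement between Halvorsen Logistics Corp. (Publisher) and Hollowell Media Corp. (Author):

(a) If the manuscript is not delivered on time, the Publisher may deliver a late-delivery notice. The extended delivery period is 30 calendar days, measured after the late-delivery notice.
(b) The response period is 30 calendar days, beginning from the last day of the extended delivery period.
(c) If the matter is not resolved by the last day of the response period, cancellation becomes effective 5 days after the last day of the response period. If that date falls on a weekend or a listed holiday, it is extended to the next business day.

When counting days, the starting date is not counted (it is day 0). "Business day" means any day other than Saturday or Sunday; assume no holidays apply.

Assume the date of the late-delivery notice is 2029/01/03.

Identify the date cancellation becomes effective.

The last day of the extended delivery period: 2029/01/03 + 30 days = 2029/02/02.
Adding 30 calendar days to 2029/02/02 gives 2029/03/04, which is the last day of the response period.
Adding 5 calendar days to 2029/03/04 gives 2029/03/09, which is the date cancellation becomes effective. 2029/03/09 is a Friday, so no roll-forward applies.

2029/03/09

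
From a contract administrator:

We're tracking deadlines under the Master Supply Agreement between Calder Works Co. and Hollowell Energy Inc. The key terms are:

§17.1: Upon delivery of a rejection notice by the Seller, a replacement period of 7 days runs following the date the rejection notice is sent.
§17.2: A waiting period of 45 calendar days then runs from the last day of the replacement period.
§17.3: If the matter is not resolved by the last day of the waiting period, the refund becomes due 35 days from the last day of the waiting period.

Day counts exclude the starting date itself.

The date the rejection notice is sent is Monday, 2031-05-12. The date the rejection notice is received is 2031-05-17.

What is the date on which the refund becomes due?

Adding 7 calendar days to 2031-05-12 gives 2031-05-19, which is the last day of the replacement period.
The last day of the waiting period: 2031-05-19 + 45 days = 2031-07-03.
Adding 35 calendar days to 2031-07-03 gives 2031-08-07, which is the date on which the refund becomes due.

2031-08-07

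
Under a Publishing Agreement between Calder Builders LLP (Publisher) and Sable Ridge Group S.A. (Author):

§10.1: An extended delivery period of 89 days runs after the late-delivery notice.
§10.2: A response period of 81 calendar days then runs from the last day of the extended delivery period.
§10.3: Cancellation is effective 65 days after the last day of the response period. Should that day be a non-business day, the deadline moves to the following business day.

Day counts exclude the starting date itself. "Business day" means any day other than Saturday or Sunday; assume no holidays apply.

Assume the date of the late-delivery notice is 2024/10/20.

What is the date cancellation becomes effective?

The last day of the extended delivery period: 2024/10/20 + 89 days = 2025/01/17.
The last day of the response period: 81 calendar days after 2025/01/17 is 2025/04/08.
Adding 65 calendar days to 2025/04/08 gives 2025/06/12, which is the date cancellation becomes effective. 2025/06/12 is a Thursday, so no roll-forward applies.

2025/06/12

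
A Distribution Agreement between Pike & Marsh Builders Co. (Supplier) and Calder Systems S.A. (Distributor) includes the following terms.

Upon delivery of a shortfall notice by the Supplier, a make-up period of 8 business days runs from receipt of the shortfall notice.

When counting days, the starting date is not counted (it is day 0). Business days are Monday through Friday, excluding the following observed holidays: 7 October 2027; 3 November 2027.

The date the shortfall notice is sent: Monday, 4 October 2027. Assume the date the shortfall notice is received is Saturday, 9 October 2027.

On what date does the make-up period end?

The last day of the make-up period: 8 business days after Saturday, 9 October 2027, skipping weekends — Oct 11, Oct 12, Oct 13, Oct 14, Oct 15, Oct 18, Oct 19, Oct 20 — lands on Wednesday, 20 October 2027.

20 October 2027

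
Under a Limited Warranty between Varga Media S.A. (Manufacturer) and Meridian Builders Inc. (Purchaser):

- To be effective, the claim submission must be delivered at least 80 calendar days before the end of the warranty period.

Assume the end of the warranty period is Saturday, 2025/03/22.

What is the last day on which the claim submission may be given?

Counting back 80 calendar days from 2025/03/22 gives 2025/01/01.

2025/01/01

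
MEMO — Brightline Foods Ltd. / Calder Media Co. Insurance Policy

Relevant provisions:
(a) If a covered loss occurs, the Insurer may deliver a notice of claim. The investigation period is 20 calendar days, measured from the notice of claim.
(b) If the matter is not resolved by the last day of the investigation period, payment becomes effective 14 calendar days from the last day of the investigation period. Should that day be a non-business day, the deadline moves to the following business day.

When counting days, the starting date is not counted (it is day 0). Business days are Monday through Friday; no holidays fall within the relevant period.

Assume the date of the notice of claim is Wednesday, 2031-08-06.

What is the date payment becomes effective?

The last day of the investigation period: 20 calendar days after 2031-08-06 is 2031-08-26.
The date payment becomes effective: 2031-08-26 + 14 days = 2031-09-09. 2031-09-09 is a Tuesday, so no roll-forward applies.

2031-09-09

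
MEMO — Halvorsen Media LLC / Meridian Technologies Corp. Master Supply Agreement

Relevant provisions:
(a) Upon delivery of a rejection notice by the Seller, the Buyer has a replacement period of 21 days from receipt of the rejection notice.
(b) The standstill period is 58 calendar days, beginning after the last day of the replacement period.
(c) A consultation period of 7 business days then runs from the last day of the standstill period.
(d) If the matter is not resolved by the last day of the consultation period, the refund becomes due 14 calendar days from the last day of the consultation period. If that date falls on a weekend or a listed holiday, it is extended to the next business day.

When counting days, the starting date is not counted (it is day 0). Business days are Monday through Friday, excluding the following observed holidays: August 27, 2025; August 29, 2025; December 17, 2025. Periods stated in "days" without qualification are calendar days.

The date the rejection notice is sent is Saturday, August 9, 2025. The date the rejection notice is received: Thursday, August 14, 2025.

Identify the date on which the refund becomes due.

November 25, 2025

The last day of the replacement period: August 14, 2025 + 21 days = September 4, 2025.
The last day of the standstill period: September 4, 2025 + 58 days = November 1, 2025.
From Saturday, November 1, 2025, 7 business days (Nov 3, Nov 4, Nov 5, Nov 6, Nov 7, Nov 10, Nov 11, skipping weekends) brings us to Tuesday, November 11, 2025, which is the last day of the consultation period.
The date on which the refund becomes due: 14 calendar days after November 11, 2025 is November 25, 2025. November 25, 2025 is a Tuesday and is not a listed holiday, so no roll-forward applies.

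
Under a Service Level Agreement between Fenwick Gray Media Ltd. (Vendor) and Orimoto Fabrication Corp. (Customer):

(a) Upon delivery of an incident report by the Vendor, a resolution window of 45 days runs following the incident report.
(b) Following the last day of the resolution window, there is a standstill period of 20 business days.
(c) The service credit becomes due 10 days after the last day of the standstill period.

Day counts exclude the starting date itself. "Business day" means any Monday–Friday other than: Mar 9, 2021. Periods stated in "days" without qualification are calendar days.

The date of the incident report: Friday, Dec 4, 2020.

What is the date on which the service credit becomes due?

Adding 45 calendar days to Dec 4, 2020 gives Jan 18, 2021, which is the last day of the resolution window.
The last day of the standstill period: counting 20 business days from Monday, Jan 18, 2021 (Jan 19, Jan 20, Jan 21, Jan 22, …, Feb 11, Feb 12, Feb 15, skipping weekends) reaches Monday, Feb 15, 2021.
The date on which the service credit becomes due: Feb 15, 2021 + 10 days = Feb 25, 2021.

Feb 25, 2021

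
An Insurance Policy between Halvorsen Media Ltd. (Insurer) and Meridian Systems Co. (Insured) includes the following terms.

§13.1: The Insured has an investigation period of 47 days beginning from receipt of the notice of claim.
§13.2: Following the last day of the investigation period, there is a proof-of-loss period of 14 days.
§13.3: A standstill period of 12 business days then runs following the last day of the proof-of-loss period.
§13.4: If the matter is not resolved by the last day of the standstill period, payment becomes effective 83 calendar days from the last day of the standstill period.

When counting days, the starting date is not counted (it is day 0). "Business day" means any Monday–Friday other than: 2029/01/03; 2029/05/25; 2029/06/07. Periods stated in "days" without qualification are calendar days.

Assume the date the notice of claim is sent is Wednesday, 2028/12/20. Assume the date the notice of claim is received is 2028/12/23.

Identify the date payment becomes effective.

2029/06/03

Adding 47 calendar days to 2028/12/23 gives 2029/02/08, which is the last day of the investigation period.
Adding 14 calendar days to 2029/02/08 gives 2029/02/22, which is the last day of the proof-of-loss period.
The last day of the standstill period: 12 business days after Thursday, 2029/02/22, skipping weekends — Feb 23, Feb 26, Feb 27, Feb 28, …, Mar 8, Mar 9, Mar 12 — lands on Monday, 2029/03/12.
The date payment becomes effective: 83 calendar days after 2029/03/12 is 2029/06/03.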